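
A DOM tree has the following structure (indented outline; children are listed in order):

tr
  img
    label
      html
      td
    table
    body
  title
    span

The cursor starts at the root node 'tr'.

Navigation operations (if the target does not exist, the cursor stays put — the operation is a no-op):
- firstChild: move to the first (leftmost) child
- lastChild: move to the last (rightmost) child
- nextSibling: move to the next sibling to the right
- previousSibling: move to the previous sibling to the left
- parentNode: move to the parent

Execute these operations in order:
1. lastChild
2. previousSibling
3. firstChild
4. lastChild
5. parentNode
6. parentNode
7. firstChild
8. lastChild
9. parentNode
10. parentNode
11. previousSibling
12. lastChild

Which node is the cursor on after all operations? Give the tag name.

After 1 (lastChild): title
After 2 (previousSibling): img
After 3 (firstChild): label
After 4 (lastChild): td
After 5 (parentNode): label
After 6 (parentNode): img
After 7 (firstChild): label
After 8 (lastChild): td
After 9 (parentNode): label
After 10 (parentNode): img
After 11 (previousSibling): img (no-op, stayed)
After 12 (lastChild): body

Answer: body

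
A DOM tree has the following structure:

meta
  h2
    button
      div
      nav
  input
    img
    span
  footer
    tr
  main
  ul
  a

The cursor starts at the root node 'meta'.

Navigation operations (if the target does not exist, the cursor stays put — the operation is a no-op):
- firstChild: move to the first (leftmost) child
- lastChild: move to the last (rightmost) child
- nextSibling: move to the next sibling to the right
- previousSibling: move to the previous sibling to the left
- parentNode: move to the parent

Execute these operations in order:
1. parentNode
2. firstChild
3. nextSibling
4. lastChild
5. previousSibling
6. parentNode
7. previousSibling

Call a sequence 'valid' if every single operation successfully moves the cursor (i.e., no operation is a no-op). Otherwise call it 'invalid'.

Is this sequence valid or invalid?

After 1 (parentNode): meta (no-op, stayed)
After 2 (firstChild): h2
After 3 (nextSibling): input
After 4 (lastChild): span
After 5 (previousSibling): img
After 6 (parentNode): input
After 7 (previousSibling): h2

Answer: invalid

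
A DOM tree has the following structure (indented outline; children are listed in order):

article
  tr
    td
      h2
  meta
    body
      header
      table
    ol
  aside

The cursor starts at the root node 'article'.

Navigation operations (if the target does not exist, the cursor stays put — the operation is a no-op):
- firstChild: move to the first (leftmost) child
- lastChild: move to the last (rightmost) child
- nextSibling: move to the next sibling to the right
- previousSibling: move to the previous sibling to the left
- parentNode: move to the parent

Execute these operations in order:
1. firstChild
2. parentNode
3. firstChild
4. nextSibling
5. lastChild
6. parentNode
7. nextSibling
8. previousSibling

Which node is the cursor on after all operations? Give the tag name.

After 1 (firstChild): tr
After 2 (parentNode): article
After 3 (firstChild): tr
After 4 (nextSibling): meta
After 5 (lastChild): ol
After 6 (parentNode): meta
After 7 (nextSibling): aside
After 8 (previousSibling): meta

Answer: meta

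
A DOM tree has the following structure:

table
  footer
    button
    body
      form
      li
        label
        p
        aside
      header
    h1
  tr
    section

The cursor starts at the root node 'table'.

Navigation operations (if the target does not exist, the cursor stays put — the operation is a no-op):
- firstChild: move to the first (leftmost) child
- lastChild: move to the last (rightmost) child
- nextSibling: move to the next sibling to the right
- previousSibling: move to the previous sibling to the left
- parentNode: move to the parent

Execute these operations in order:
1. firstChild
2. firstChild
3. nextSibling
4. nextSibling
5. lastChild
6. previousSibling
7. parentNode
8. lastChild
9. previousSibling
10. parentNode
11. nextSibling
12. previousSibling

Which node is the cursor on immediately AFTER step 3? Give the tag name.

After 1 (firstChild): footer
After 2 (firstChild): button
After 3 (nextSibling): body

Answer: body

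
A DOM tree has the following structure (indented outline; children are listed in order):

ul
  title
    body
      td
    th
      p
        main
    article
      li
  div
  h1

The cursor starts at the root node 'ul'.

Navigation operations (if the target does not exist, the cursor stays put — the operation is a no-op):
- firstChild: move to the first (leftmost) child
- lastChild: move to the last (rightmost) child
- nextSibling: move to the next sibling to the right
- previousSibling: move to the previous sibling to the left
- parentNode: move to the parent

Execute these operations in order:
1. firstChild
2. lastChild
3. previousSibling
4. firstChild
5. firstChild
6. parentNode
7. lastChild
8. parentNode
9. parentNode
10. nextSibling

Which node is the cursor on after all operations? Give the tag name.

After 1 (firstChild): title
After 2 (lastChild): article
After 3 (previousSibling): th
After 4 (firstChild): p
After 5 (firstChild): main
After 6 (parentNode): p
After 7 (lastChild): main
After 8 (parentNode): p
After 9 (parentNode): th
After 10 (nextSibling): article

Answer: article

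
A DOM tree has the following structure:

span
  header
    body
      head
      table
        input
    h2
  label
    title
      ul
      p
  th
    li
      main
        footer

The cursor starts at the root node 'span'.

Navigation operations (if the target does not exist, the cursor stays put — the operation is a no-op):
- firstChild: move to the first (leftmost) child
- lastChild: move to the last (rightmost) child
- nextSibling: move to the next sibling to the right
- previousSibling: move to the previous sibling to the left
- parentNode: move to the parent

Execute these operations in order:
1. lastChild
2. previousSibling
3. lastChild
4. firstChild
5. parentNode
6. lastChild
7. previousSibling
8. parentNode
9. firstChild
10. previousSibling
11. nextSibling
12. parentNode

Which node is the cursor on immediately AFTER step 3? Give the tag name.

After 1 (lastChild): th
After 2 (previousSibling): label
After 3 (lastChild): title

Answer: title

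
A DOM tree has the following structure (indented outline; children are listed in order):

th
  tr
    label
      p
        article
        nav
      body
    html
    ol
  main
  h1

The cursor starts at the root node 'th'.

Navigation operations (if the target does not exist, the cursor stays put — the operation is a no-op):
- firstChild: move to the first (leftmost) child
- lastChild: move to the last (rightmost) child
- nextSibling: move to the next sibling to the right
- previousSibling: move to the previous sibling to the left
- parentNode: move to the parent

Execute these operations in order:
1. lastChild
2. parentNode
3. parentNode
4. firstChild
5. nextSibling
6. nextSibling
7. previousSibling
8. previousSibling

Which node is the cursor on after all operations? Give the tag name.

Answer: tr

Derivation:
After 1 (lastChild): h1
After 2 (parentNode): th
After 3 (parentNode): th (no-op, stayed)
After 4 (firstChild): tr
After 5 (nextSibling): main
After 6 (nextSibling): h1
After 7 (previousSibling): main
After 8 (previousSibling): tr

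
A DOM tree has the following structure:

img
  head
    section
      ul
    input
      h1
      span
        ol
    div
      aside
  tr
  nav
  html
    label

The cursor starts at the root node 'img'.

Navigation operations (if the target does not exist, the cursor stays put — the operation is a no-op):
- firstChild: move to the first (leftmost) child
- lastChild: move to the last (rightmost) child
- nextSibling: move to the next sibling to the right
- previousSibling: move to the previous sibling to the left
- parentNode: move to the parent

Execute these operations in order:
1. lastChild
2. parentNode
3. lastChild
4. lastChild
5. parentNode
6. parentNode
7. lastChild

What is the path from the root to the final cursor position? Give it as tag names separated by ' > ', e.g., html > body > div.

After 1 (lastChild): html
After 2 (parentNode): img
After 3 (lastChild): html
After 4 (lastChild): label
After 5 (parentNode): html
After 6 (parentNode): img
After 7 (lastChild): html

Answer: img > html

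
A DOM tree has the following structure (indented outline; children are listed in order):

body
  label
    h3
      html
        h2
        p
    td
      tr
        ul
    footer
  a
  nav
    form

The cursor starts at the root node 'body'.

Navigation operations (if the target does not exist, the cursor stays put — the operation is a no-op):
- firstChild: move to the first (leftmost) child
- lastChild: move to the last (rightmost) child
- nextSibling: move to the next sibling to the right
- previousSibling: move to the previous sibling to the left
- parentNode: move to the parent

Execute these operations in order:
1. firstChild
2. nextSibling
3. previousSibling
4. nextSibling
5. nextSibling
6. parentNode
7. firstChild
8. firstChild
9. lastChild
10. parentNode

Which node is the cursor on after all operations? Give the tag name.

After 1 (firstChild): label
After 2 (nextSibling): a
After 3 (previousSibling): label
After 4 (nextSibling): a
After 5 (nextSibling): nav
After 6 (parentNode): body
After 7 (firstChild): label
After 8 (firstChild): h3
After 9 (lastChild): html
After 10 (parentNode): h3

Answer: h3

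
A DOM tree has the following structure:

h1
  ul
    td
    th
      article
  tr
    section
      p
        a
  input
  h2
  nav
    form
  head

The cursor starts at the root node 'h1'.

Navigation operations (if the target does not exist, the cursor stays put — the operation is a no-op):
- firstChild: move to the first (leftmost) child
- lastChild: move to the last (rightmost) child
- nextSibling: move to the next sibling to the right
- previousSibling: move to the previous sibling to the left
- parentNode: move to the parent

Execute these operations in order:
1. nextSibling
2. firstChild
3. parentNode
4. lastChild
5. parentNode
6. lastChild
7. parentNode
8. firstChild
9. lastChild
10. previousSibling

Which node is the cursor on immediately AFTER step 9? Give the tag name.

Answer: th

Derivation:
After 1 (nextSibling): h1 (no-op, stayed)
After 2 (firstChild): ul
After 3 (parentNode): h1
After 4 (lastChild): head
After 5 (parentNode): h1
After 6 (lastChild): head
After 7 (parentNode): h1
After 8 (firstChild): ul
After 9 (lastChild): th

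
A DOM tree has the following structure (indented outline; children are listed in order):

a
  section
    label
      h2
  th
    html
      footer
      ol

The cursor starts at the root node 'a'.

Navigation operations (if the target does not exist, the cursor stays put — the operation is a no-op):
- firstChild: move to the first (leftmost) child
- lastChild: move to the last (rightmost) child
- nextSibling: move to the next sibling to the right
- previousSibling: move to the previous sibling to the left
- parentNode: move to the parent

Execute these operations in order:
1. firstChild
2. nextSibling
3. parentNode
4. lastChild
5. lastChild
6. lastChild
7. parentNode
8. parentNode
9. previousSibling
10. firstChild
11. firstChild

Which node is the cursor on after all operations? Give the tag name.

Answer: h2

Derivation:
After 1 (firstChild): section
After 2 (nextSibling): th
After 3 (parentNode): a
After 4 (lastChild): th
After 5 (lastChild): html
After 6 (lastChild): ol
After 7 (parentNode): html
After 8 (parentNode): th
After 9 (previousSibling): section
After 10 (firstChild): label
After 11 (firstChild): h2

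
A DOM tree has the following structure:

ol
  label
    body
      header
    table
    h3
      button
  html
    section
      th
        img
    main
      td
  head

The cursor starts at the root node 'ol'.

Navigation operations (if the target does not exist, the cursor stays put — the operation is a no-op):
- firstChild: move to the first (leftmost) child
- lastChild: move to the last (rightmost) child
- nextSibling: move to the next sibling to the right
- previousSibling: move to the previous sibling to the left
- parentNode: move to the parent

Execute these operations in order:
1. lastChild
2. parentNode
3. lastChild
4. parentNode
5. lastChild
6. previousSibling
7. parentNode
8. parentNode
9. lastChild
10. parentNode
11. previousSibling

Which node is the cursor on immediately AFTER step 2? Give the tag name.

Answer: ol

Derivation:
After 1 (lastChild): head
After 2 (parentNode): ol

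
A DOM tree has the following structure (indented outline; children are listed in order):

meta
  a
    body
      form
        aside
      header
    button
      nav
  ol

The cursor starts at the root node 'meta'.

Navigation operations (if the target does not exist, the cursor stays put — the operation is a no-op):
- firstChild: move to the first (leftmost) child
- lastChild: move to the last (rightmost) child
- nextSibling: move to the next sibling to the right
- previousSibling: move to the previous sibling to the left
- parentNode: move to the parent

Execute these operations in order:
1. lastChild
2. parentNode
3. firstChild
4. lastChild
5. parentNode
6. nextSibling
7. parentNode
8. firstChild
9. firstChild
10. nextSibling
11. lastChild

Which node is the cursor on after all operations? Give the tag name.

Answer: nav

Derivation:
After 1 (lastChild): ol
After 2 (parentNode): meta
After 3 (firstChild): a
After 4 (lastChild): button
After 5 (parentNode): a
After 6 (nextSibling): ol
After 7 (parentNode): meta
After 8 (firstChild): a
After 9 (firstChild): body
After 10 (nextSibling): button
After 11 (lastChild): nav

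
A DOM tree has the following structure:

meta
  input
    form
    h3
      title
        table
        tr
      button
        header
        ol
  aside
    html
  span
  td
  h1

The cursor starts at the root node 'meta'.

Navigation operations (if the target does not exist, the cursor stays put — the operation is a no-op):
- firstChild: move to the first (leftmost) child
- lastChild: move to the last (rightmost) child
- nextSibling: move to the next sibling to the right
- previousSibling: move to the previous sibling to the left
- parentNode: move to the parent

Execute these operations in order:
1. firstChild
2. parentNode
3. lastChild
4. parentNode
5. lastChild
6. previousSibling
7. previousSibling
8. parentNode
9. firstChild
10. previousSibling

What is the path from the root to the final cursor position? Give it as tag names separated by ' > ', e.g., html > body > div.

After 1 (firstChild): input
After 2 (parentNode): meta
After 3 (lastChild): h1
After 4 (parentNode): meta
After 5 (lastChild): h1
After 6 (previousSibling): td
After 7 (previousSibling): span
After 8 (parentNode): meta
After 9 (firstChild): input
After 10 (previousSibling): input (no-op, stayed)

Answer: meta > input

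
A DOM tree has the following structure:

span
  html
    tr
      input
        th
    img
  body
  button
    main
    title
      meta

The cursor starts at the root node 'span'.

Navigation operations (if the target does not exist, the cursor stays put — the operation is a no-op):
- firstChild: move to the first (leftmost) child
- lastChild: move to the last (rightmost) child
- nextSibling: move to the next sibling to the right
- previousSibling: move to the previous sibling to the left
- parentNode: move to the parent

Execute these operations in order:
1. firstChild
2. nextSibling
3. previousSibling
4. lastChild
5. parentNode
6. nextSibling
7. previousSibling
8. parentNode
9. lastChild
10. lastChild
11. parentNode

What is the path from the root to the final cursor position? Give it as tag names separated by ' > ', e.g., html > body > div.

After 1 (firstChild): html
After 2 (nextSibling): body
After 3 (previousSibling): html
After 4 (lastChild): img
After 5 (parentNode): html
After 6 (nextSibling): body
After 7 (previousSibling): html
After 8 (parentNode): span
After 9 (lastChild): button
After 10 (lastChild): title
After 11 (parentNode): button

Answer: span > button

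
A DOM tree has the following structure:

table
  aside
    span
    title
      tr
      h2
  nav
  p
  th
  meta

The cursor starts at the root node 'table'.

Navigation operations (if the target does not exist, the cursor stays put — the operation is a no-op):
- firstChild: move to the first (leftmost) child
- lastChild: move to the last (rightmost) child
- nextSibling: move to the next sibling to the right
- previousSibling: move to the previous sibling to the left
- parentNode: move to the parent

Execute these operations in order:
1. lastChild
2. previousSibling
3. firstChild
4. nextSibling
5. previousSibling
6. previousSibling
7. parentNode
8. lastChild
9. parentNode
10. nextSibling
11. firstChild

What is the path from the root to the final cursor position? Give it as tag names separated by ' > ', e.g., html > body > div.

After 1 (lastChild): meta
After 2 (previousSibling): th
After 3 (firstChild): th (no-op, stayed)
After 4 (nextSibling): meta
After 5 (previousSibling): th
After 6 (previousSibling): p
After 7 (parentNode): table
After 8 (lastChild): meta
After 9 (parentNode): table
After 10 (nextSibling): table (no-op, stayed)
After 11 (firstChild): aside

Answer: table > aside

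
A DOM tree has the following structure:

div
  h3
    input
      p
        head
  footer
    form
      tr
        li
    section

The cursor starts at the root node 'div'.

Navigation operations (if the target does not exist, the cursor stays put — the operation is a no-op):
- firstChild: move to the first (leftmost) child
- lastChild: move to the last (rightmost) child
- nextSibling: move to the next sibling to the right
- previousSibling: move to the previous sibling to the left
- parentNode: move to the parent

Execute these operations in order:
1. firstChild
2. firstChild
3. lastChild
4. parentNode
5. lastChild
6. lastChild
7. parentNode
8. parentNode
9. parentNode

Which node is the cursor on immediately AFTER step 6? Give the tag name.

Answer: head

Derivation:
After 1 (firstChild): h3
After 2 (firstChild): input
After 3 (lastChild): p
After 4 (parentNode): input
After 5 (lastChild): p
After 6 (lastChild): head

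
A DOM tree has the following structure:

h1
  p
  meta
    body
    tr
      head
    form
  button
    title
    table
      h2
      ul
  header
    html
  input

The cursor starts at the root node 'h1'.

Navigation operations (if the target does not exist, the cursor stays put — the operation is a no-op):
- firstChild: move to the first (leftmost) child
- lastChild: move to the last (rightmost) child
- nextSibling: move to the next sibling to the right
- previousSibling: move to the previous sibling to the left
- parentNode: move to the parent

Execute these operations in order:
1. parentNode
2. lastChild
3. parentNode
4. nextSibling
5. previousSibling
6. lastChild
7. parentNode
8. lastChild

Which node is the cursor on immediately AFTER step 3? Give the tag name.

After 1 (parentNode): h1 (no-op, stayed)
After 2 (lastChild): input
After 3 (parentNode): h1

Answer: h1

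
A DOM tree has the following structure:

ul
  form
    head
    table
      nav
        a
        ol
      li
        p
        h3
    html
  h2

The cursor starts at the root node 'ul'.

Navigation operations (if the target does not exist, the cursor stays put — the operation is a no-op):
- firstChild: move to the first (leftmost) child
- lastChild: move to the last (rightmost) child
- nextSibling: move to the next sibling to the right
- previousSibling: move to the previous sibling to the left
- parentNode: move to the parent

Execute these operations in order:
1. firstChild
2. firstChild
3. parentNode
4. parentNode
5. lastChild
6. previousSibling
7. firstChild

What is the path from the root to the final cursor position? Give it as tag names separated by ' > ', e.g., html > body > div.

After 1 (firstChild): form
After 2 (firstChild): head
After 3 (parentNode): form
After 4 (parentNode): ul
After 5 (lastChild): h2
After 6 (previousSibling): form
After 7 (firstChild): head

Answer: ul > form > head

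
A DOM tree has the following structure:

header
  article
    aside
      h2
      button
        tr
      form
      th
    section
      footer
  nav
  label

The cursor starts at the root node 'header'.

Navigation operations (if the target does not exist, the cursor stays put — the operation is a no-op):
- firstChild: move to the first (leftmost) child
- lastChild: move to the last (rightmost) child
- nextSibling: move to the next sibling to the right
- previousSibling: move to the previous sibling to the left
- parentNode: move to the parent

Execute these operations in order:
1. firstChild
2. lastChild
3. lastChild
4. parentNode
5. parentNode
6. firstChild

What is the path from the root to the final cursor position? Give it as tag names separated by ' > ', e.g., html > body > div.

After 1 (firstChild): article
After 2 (lastChild): section
After 3 (lastChild): footer
After 4 (parentNode): section
After 5 (parentNode): article
After 6 (firstChild): aside

Answer: header > article > aside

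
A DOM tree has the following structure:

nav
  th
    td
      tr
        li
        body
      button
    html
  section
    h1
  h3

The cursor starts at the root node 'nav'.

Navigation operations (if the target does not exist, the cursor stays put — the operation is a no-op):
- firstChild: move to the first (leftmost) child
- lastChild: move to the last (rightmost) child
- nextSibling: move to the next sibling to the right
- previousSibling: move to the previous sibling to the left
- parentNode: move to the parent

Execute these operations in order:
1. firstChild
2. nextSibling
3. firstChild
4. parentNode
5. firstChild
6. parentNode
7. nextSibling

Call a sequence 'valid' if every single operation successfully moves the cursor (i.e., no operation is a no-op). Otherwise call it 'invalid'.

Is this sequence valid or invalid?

After 1 (firstChild): th
After 2 (nextSibling): section
After 3 (firstChild): h1
After 4 (parentNode): section
After 5 (firstChild): h1
After 6 (parentNode): section
After 7 (nextSibling): h3

Answer: valid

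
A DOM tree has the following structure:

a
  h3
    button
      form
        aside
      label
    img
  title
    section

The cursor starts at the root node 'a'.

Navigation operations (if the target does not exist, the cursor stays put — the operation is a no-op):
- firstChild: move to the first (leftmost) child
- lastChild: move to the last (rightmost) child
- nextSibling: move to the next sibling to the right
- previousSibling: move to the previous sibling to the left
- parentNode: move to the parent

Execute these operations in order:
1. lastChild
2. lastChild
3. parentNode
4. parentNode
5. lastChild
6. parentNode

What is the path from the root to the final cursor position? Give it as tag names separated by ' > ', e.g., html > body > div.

Answer: a

Derivation:
After 1 (lastChild): title
After 2 (lastChild): section
After 3 (parentNode): title
After 4 (parentNode): a
After 5 (lastChild): title
After 6 (parentNode): a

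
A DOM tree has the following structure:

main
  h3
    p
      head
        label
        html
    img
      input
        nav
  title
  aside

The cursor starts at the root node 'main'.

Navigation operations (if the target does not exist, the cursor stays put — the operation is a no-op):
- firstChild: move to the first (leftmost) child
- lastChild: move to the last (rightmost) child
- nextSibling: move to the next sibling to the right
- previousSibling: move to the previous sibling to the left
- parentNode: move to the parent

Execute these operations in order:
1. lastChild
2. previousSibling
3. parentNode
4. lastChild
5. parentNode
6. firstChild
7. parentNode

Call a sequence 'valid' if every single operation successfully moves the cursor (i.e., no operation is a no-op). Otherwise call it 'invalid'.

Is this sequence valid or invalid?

Answer: valid

Derivation:
After 1 (lastChild): aside
After 2 (previousSibling): title
After 3 (parentNode): main
After 4 (lastChild): aside
After 5 (parentNode): main
After 6 (firstChild): h3
After 7 (parentNode): main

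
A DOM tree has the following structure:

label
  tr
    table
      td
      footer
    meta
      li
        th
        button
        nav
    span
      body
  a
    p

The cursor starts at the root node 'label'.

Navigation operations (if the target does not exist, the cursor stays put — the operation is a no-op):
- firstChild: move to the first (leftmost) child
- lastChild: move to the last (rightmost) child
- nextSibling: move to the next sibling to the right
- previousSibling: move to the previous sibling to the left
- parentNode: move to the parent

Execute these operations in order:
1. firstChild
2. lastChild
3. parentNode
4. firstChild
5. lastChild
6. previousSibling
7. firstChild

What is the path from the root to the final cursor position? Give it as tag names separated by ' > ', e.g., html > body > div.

Answer: label > tr > table > td

Derivation:
After 1 (firstChild): tr
After 2 (lastChild): span
After 3 (parentNode): tr
After 4 (firstChild): table
After 5 (lastChild): footer
After 6 (previousSibling): td
After 7 (firstChild): td (no-op, stayed)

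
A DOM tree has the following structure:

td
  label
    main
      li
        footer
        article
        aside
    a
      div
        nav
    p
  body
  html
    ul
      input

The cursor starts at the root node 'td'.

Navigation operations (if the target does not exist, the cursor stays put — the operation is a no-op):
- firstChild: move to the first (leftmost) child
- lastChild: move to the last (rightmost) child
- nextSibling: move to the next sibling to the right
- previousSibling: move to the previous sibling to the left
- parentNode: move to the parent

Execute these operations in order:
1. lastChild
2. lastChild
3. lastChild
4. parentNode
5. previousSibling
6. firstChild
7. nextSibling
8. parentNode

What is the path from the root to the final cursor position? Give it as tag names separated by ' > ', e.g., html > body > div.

Answer: td > html > ul

Derivation:
After 1 (lastChild): html
After 2 (lastChild): ul
After 3 (lastChild): input
After 4 (parentNode): ul
After 5 (previousSibling): ul (no-op, stayed)
After 6 (firstChild): input
After 7 (nextSibling): input (no-op, stayed)
After 8 (parentNode): ul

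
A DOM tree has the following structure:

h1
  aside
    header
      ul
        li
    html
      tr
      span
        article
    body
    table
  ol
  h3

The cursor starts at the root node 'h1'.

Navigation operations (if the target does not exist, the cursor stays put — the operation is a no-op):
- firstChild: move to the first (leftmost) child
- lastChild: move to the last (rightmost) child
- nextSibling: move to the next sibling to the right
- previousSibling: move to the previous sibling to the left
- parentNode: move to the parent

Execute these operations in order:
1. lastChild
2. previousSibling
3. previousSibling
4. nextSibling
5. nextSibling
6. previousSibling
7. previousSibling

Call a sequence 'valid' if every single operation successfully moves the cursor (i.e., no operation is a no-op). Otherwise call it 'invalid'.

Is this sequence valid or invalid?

After 1 (lastChild): h3
After 2 (previousSibling): ol
After 3 (previousSibling): aside
After 4 (nextSibling): ol
After 5 (nextSibling): h3
After 6 (previousSibling): ol
After 7 (previousSibling): aside

Answer: valid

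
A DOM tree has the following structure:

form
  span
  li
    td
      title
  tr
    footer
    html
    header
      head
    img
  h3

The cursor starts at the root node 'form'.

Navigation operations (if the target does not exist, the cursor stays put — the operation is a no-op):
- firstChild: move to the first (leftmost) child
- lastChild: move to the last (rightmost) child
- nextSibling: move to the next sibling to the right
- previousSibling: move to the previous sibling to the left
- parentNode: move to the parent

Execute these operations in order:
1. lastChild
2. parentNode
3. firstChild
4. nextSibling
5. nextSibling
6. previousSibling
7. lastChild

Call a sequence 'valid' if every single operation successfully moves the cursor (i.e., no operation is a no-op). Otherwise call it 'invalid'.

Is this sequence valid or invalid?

Answer: valid

Derivation:
After 1 (lastChild): h3
After 2 (parentNode): form
After 3 (firstChild): span
After 4 (nextSibling): li
After 5 (nextSibling): tr
After 6 (previousSibling): li
After 7 (lastChild): td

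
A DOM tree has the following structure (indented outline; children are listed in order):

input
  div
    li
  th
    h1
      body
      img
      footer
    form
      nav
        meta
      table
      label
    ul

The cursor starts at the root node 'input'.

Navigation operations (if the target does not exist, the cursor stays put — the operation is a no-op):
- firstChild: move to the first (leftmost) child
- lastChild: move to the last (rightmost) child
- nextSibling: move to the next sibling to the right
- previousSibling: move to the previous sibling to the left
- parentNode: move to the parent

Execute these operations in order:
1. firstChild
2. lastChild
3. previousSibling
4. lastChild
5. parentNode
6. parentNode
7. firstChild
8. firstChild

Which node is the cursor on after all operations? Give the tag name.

Answer: li

Derivation:
After 1 (firstChild): div
After 2 (lastChild): li
After 3 (previousSibling): li (no-op, stayed)
After 4 (lastChild): li (no-op, stayed)
After 5 (parentNode): div
After 6 (parentNode): input
After 7 (firstChild): div
After 8 (firstChild): li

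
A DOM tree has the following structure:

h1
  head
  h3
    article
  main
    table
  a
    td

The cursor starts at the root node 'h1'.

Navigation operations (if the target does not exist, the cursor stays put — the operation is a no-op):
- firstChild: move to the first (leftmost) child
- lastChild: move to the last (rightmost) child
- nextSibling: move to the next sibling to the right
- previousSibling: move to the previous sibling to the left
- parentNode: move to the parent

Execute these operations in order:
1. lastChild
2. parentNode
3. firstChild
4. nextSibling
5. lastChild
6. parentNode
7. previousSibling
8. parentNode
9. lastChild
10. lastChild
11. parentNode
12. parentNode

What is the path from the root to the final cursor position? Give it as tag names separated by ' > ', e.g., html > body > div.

After 1 (lastChild): a
After 2 (parentNode): h1
After 3 (firstChild): head
After 4 (nextSibling): h3
After 5 (lastChild): article
After 6 (parentNode): h3
After 7 (previousSibling): head
After 8 (parentNode): h1
After 9 (lastChild): a
After 10 (lastChild): td
After 11 (parentNode): a
After 12 (parentNode): h1

Answer: h1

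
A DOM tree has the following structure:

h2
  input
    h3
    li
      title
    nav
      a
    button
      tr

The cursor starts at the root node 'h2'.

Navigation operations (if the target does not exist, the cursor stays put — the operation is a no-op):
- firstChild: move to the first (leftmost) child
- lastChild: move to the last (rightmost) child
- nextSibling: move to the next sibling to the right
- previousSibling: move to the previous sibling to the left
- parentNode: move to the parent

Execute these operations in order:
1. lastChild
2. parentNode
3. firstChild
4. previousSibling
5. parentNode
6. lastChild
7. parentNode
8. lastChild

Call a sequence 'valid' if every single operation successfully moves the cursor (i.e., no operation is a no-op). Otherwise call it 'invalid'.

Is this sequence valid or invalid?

Answer: invalid

Derivation:
After 1 (lastChild): input
After 2 (parentNode): h2
After 3 (firstChild): input
After 4 (previousSibling): input (no-op, stayed)
After 5 (parentNode): h2
After 6 (lastChild): input
After 7 (parentNode): h2
After 8 (lastChild): input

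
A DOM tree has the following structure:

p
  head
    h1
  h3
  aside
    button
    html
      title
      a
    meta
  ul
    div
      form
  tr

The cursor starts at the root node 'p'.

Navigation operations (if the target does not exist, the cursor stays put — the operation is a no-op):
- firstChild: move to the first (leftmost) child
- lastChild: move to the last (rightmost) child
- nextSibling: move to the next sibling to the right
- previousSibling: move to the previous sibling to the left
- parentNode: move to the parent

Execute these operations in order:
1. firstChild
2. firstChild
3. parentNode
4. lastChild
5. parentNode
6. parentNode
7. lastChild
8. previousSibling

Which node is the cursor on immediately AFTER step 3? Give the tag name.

Answer: head

Derivation:
After 1 (firstChild): head
After 2 (firstChild): h1
After 3 (parentNode): head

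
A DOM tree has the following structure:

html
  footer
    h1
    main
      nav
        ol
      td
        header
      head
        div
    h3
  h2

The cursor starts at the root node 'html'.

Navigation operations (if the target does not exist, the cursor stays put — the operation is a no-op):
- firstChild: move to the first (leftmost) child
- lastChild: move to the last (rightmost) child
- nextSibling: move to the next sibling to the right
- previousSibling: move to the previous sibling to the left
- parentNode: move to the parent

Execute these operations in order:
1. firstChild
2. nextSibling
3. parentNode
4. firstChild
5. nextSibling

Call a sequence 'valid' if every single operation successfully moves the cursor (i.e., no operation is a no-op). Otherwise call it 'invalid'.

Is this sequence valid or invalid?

After 1 (firstChild): footer
After 2 (nextSibling): h2
After 3 (parentNode): html
After 4 (firstChild): footer
After 5 (nextSibling): h2

Answer: valid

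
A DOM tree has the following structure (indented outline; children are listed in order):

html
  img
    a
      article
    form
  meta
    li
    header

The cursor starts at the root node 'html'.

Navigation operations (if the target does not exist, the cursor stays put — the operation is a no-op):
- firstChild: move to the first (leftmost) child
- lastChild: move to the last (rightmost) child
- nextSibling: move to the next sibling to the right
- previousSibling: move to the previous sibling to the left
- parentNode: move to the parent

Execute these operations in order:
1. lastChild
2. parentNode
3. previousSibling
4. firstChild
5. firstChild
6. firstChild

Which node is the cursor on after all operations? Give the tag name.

After 1 (lastChild): meta
After 2 (parentNode): html
After 3 (previousSibling): html (no-op, stayed)
After 4 (firstChild): img
After 5 (firstChild): a
After 6 (firstChild): article

Answer: article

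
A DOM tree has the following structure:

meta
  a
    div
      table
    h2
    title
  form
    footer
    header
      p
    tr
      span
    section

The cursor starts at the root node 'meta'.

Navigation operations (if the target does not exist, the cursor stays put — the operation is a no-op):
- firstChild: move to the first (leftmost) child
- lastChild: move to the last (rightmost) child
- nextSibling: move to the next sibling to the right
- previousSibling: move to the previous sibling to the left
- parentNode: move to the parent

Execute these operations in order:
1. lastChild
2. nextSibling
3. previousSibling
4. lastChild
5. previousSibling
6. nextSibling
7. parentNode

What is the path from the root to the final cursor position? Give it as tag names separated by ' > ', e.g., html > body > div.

After 1 (lastChild): form
After 2 (nextSibling): form (no-op, stayed)
After 3 (previousSibling): a
After 4 (lastChild): title
After 5 (previousSibling): h2
After 6 (nextSibling): title
After 7 (parentNode): a

Answer: meta > a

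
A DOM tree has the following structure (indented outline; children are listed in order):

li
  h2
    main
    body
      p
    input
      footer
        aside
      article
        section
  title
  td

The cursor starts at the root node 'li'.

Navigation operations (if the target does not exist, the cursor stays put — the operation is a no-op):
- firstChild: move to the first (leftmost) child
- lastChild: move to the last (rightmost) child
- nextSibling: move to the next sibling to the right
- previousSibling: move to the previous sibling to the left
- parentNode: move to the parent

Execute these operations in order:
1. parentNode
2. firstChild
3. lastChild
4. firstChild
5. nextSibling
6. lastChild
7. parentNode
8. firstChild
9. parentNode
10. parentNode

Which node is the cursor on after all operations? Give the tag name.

Answer: input

Derivation:
After 1 (parentNode): li (no-op, stayed)
After 2 (firstChild): h2
After 3 (lastChild): input
After 4 (firstChild): footer
After 5 (nextSibling): article
After 6 (lastChild): section
After 7 (parentNode): article
After 8 (firstChild): section
After 9 (parentNode): article
After 10 (parentNode): input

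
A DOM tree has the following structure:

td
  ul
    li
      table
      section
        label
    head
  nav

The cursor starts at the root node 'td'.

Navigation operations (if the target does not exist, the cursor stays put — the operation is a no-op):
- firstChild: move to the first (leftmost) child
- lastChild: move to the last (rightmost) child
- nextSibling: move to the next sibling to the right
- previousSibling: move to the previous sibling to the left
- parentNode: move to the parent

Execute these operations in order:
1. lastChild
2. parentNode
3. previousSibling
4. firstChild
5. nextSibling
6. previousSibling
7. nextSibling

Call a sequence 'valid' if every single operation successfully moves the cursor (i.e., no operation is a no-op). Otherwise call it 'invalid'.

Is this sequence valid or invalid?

After 1 (lastChild): nav
After 2 (parentNode): td
After 3 (previousSibling): td (no-op, stayed)
After 4 (firstChild): ul
After 5 (nextSibling): nav
After 6 (previousSibling): ul
After 7 (nextSibling): nav

Answer: invalid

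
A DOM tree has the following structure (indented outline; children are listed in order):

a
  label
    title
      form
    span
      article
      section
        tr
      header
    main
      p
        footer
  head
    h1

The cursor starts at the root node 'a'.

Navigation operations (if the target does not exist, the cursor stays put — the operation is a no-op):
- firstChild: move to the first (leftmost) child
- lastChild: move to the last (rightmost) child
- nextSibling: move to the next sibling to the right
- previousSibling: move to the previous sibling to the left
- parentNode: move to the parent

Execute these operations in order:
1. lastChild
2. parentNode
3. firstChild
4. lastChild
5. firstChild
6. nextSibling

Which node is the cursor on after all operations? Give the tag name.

After 1 (lastChild): head
After 2 (parentNode): a
After 3 (firstChild): label
After 4 (lastChild): main
After 5 (firstChild): p
After 6 (nextSibling): p (no-op, stayed)

Answer: p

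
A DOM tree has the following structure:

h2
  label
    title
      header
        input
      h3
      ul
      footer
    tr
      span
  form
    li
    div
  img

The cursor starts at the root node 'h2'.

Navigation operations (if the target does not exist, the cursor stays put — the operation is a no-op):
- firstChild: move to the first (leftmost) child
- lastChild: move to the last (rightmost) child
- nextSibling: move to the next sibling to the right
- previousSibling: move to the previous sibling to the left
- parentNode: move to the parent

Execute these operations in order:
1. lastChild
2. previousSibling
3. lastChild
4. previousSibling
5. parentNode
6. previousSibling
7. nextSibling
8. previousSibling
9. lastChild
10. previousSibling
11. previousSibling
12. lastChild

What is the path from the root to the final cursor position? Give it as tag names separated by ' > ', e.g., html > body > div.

After 1 (lastChild): img
After 2 (previousSibling): form
After 3 (lastChild): div
After 4 (previousSibling): li
After 5 (parentNode): form
After 6 (previousSibling): label
After 7 (nextSibling): form
After 8 (previousSibling): label
After 9 (lastChild): tr
After 10 (previousSibling): title
After 11 (previousSibling): title (no-op, stayed)
After 12 (lastChild): footer

Answer: h2 > label > title > footer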